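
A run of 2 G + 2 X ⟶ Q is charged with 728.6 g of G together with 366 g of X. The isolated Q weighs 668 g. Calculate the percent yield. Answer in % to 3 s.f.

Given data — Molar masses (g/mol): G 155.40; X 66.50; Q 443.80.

64.2 %

n(G) = 728.6 / 155.40 = 4.689 mol
n(X) = 366.0 / 66.50 = 5.504 mol
n/ν for G = 4.689/2 = 2.345
n/ν for X = 5.504/2 = 2.752
Smallest n/ν is G → limiting reagent.
theoretical n(Q) = (1/2) × 4.689 = 2.345 mol → 1041 g
% yield = 668 / 1041 × 100 = 64.17 %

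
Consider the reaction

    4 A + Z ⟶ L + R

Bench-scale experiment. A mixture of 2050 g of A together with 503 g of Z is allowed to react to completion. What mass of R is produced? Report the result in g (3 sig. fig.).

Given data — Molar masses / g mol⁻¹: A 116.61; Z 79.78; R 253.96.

1120 g

n(A) = 2050 / 116.61 = 17.58 mol
n(Z) = 503.0 / 79.78 = 6.305 mol
n/ν for A = 17.58/4 = 4.395
n/ν for Z = 6.305/1 = 6.305
Smallest n/ν is A → limiting reagent.
n(R) = (1/4) × 17.58 = 4.395 mol
mass = 4.395 × 253.96 = 1116 g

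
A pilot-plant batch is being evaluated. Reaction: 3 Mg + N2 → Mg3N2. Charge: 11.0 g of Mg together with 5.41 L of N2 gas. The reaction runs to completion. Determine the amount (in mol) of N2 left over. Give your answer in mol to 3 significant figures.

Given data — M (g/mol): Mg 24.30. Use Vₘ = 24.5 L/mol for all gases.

n(Mg) = 11.00 / 24.30 = 0.4527 mol
n(N2) = 5.410 / 24.5 = 0.2208 mol
n/ν → Mg: 0.1509, N2: 0.2208; Mg is limiting.
N2 consumed = (1/3) × 0.4527 = 0.1509 mol
N2 remaining = 0.2208 − 0.1509 = 0.06990 mol

0.0699 mol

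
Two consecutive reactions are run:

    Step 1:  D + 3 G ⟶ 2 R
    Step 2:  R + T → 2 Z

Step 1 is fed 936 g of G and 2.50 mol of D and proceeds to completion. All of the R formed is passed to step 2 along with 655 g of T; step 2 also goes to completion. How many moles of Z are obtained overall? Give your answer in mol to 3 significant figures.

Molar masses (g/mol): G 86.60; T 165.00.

7.94 mol

Step 1:
n(G) = 936.0 / 86.60 = 10.81 mol
n(D) = 2.500 mol
n/ν for G = 10.81/3 = 3.603
n/ν for D = 2.500/1 = 2.500
Smallest n/ν is D → limiting reagent.
n(R) produced = (2/1) × 2.500 = 5.000 mol
Step 2:
n(R) available = 5.000 mol
n(T) = 655.0 / 165.00 = 3.970 mol
n/ν for R = 5.000/1 = 5.000
n/ν for T = 3.970/1 = 3.970
Smallest n/ν is T → limiting reagent.
n(Z) = (2/1) × 3.970 = 7.940 mol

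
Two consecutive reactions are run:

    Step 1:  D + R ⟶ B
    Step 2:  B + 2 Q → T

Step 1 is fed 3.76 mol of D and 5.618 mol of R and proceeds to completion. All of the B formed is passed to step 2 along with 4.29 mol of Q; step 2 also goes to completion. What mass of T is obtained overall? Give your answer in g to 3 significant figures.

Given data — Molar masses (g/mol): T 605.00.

1300 g

Step 1:
n(D) = 3.760 mol
n(R) = 5.618 mol
n/ν for D = 3.760/1 = 3.760
n/ν for R = 5.618/1 = 5.618
Smallest n/ν is D → limiting reagent.
n(B) produced = (1/1) × 3.760 = 3.760 mol
Step 2:
n(B) available = 3.760 mol
n(Q) = 4.290 mol
n/ν for B = 3.760/1 = 3.760
n/ν for Q = 4.290/2 = 2.145
Smallest n/ν is Q → limiting reagent.
n(T) = (1/2) × 4.290 = 2.145 mol
mass = 2.145 × 605.00 = 1298 g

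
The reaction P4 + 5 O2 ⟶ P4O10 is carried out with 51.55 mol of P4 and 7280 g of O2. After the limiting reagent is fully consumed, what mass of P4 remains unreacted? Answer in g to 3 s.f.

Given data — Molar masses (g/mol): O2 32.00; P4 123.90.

750 g

n(P4) = 51.55 mol
n(O2) = 7280 / 32.00 = 227.5 mol
n/ν for P4 = 51.55/1 = 51.55
n/ν for O2 = 227.5/5 = 45.50
Smallest n/ν is O2 → limiting reagent.
P4 consumed = (1/5) × 227.5 = 45.50 mol
P4 remaining = 51.55 − 45.50 = 6.050 mol
mass = 6.050 × 123.90 = 749.6 g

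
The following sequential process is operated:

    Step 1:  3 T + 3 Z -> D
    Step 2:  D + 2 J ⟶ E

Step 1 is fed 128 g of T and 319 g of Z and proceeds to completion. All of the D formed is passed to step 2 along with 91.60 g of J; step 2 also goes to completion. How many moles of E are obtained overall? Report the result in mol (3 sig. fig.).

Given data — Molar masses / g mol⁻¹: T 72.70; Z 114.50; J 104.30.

Step 1:
n(T) = 128.0 / 72.70 = 1.761 mol
n(Z) = 319.0 / 114.50 = 2.786 mol
n/ν → T: 0.5870, Z: 0.9287; T is limiting.
n(D) produced = (1/3) × 1.761 = 0.5870 mol
Step 2:
n(D) available = 0.5870 mol
n(J) = 91.60 / 104.30 = 0.8782 mol
n/ν → D: 0.5870, J: 0.4391; J is limiting.
n(E) = (1/2) × 0.8782 = 0.4391 mol

0.439 mol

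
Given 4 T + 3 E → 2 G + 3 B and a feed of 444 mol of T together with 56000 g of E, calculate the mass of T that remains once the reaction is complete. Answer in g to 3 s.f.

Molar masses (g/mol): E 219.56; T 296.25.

n(T) = 444.0 mol
n(E) = 56000 / 219.56 = 255.1 mol
n/ν → T: 111.0, E: 85.03; E is limiting.
T consumed = (4/3) × 255.1 = 340.1 mol
T remaining = 444.0 − 340.1 = 103.9 mol
mass = 103.9 × 296.25 = 30780 g

30800 g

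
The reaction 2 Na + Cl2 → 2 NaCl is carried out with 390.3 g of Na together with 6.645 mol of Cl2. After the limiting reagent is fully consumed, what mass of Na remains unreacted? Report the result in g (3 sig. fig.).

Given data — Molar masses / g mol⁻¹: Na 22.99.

84.8 g

n(Na) = 390.3 / 22.99 = 16.98 mol
n(Cl2) = 6.645 mol
n/ν for Na = 16.98/2 = 8.490
n/ν for Cl2 = 6.645/1 = 6.645
Smallest n/ν is Cl2 → limiting reagent.
Na consumed = (2/1) × 6.645 = 13.29 mol
Na remaining = 16.98 − 13.29 = 3.690 mol
mass = 3.690 × 22.99 = 84.83 g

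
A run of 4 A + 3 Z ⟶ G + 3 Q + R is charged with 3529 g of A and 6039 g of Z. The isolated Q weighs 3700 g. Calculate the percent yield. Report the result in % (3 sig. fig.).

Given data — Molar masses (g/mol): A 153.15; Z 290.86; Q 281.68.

n(A) = 3529 / 153.15 = 23.04 mol
n(Z) = 6039 / 290.86 = 20.76 mol
n/ν for A = 23.04/4 = 5.760
n/ν for Z = 20.76/3 = 6.920
Smallest n/ν is A → limiting reagent.
theoretical n(Q) = (3/4) × 23.04 = 17.28 mol → 4867 g
% yield = 3700 / 4867 × 100 = 76.02 %

76.0 %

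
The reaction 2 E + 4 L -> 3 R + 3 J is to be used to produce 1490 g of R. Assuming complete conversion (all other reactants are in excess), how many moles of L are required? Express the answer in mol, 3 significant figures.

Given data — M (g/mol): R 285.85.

6.95 mol

n(R) = 1490 / 285.85 = 5.213 mol
n(L) = (4/3) × 5.213 = 6.951 mol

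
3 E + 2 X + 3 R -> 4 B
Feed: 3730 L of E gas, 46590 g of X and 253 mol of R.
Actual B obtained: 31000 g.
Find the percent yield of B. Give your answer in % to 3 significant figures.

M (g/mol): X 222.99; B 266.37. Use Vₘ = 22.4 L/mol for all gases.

52.4 %

n(E) = 3730 / 22.4 = 166.5 mol
n(X) = 46590 / 222.99 = 208.9 mol
n(R) = 253.0 mol
n/ν → E: 55.50, X: 104.5, R: 84.33; E is limiting.
theoretical n(B) = (4/3) × 166.5 = 222.0 mol → 59130 g
% yield = 31000 / 59130 × 100 = 52.43 %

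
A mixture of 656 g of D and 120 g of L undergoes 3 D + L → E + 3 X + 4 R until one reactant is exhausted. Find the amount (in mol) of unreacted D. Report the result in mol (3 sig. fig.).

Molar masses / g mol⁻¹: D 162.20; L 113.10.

n(D) = 656.0 / 162.20 = 4.044 mol
n(L) = 120.0 / 113.10 = 1.061 mol
n/ν for D = 4.044/3 = 1.348
n/ν for L = 1.061/1 = 1.061
Smallest n/ν is L → limiting reagent.
D consumed = (3/1) × 1.061 = 3.183 mol
D remaining = 4.044 − 3.183 = 0.8610 mol

0.861 mol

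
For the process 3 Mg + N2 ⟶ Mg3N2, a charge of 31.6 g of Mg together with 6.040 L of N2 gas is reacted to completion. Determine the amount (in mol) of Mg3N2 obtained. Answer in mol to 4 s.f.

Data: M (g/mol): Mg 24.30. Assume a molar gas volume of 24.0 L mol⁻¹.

n(Mg) = 31.60 / 24.30 = 1.300 mol
n(N2) = 6.040 / 24.0 = 0.2517 mol
n/ν for Mg = 1.300/3 = 0.4333
n/ν for N2 = 0.2517/1 = 0.2517
Smallest n/ν is N2 → limiting reagent.
n(Mg3N2) = (1/1) × 0.2517 = 0.2517 mol

0.2517 mol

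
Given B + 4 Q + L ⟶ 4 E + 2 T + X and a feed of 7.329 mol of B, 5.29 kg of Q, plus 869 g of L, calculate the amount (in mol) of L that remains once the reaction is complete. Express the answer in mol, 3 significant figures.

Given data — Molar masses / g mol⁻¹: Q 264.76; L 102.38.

3.49 mol

n(B) = 7.329 mol
n(Q) = 5.290×1000 / 264.76 = 19.98 mol
n(L) = 869.0 / 102.38 = 8.488 mol
n/ν → B: 7.329, Q: 4.995, L: 8.488; Q is limiting.
L consumed = (1/4) × 19.98 = 4.995 mol
L remaining = 8.488 − 4.995 = 3.493 mol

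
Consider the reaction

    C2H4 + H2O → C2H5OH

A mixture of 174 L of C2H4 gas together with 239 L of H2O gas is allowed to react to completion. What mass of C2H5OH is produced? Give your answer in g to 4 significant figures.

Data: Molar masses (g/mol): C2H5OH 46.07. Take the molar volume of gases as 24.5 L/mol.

327.2 g

n(C2H4) = 174.0 / 24.5 = 7.102 mol
n(H2O) = 239.0 / 24.5 = 9.755 mol
n/ν → C2H4: 7.102, H2O: 9.755; C2H4 is limiting.
n(C2H5OH) = (1/1) × 7.102 = 7.102 mol
mass = 7.102 × 46.07 = 327.2 g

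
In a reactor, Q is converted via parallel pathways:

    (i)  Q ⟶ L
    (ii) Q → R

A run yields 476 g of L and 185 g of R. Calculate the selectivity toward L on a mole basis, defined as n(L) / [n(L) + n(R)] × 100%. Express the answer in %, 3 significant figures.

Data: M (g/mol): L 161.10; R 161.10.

n(L) = 476 / 161.10 = 2.955 mol
n(R) = 185 / 161.10 = 1.148 mol
selectivity = 2.955/(2.955+1.148) × 100 = 72.02 %

72.0 %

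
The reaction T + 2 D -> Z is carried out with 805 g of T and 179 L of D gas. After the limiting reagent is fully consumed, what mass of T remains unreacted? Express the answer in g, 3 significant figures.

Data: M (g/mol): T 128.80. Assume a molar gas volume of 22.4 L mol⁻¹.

n(T) = 805.0 / 128.80 = 6.250 mol
n(D) = 179.0 / 22.4 = 7.991 mol
n/ν for T = 6.250/1 = 6.250
n/ν for D = 7.991/2 = 3.996
Smallest n/ν is D → limiting reagent.
T consumed = (1/2) × 7.991 = 3.996 mol
T remaining = 6.250 − 3.996 = 2.254 mol
mass = 2.254 × 128.80 = 290.3 g

290 g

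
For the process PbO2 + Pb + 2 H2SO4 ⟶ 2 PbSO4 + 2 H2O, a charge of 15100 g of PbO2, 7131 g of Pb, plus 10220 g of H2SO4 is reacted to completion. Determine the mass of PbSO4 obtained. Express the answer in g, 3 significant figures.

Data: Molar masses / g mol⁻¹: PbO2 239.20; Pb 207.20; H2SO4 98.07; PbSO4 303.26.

n(PbO2) = 15100 / 239.20 = 63.13 mol
n(Pb) = 7131 / 207.20 = 34.42 mol
n(H2SO4) = 10220 / 98.07 = 104.2 mol
n/ν for PbO2 = 63.13/1 = 63.13
n/ν for Pb = 34.42/1 = 34.42
n/ν for H2SO4 = 104.2/2 = 52.10
Smallest n/ν is Pb → limiting reagent.
n(PbSO4) = (2/1) × 34.42 = 68.84 mol
mass = 68.84 × 303.26 = 20880 g

20900 g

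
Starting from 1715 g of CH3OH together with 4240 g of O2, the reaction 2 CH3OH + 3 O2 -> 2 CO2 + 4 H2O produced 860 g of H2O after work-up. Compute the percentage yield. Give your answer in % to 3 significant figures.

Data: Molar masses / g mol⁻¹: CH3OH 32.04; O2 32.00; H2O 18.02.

44.6 %

n(CH3OH) = 1715 / 32.04 = 53.53 mol
n(O2) = 4240 / 32.00 = 132.5 mol
n/ν for CH3OH = 53.53/2 = 26.77
n/ν for O2 = 132.5/3 = 44.17
Smallest n/ν is CH3OH → limiting reagent.
theoretical n(H2O) = (4/2) × 53.53 = 107.1 mol → 1930 g
% yield = 860 / 1930 × 100 = 44.56 %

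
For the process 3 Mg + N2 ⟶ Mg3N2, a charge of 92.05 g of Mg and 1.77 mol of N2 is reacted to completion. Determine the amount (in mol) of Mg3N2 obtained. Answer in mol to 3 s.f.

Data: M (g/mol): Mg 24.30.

n(Mg) = 92.05 / 24.30 = 3.788 mol
n(N2) = 1.770 mol
n/ν for Mg = 3.788/3 = 1.263
n/ν for N2 = 1.770/1 = 1.770
Smallest n/ν is Mg → limiting reagent.
n(Mg3N2) = (1/3) × 3.788 = 1.263 mol

1.26 mol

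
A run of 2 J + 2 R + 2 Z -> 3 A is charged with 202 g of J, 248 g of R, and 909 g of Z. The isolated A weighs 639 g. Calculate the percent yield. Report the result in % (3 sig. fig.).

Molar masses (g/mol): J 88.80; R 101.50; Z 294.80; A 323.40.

n(J) = 202.0 / 88.80 = 2.275 mol
n(R) = 248.0 / 101.50 = 2.443 mol
n(Z) = 909.0 / 294.80 = 3.083 mol
n/ν → J: 1.138, R: 1.222, Z: 1.542; J is limiting.
theoretical n(A) = (3/2) × 2.275 = 3.413 mol → 1104 g
% yield = 639 / 1104 × 100 = 57.88 %

57.9 %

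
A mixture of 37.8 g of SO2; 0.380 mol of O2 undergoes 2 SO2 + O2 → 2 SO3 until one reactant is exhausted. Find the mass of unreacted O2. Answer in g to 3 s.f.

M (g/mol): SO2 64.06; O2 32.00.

n(SO2) = 37.80 / 64.06 = 0.5901 mol
n(O2) = 0.3800 mol
n/ν for SO2 = 0.5901/2 = 0.2951
n/ν for O2 = 0.3800/1 = 0.3800
Smallest n/ν is SO2 → limiting reagent.
O2 consumed = (1/2) × 0.5901 = 0.2951 mol
O2 remaining = 0.3800 − 0.2951 = 0.08490 mol
mass = 0.08490 × 32.00 = 2.717 g

2.72 g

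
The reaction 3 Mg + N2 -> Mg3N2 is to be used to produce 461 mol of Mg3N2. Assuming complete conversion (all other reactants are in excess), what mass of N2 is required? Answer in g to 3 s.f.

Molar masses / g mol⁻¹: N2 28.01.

n(Mg3N2) = 461.0 mol
n(N2) = (1/1) × 461.0 = 461.0 mol
mass = 461.0 × 28.01 = 12910 g

12900 g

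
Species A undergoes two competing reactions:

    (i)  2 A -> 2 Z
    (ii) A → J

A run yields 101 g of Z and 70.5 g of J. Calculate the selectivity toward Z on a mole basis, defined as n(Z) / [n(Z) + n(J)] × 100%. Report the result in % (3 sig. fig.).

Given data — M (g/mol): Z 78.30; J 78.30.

58.9 %

n(Z) = 101 / 78.30 = 1.290 mol
n(J) = 70.5 / 78.30 = 0.9004 mol
selectivity = 1.290/(1.290+0.9004) × 100 = 58.89 %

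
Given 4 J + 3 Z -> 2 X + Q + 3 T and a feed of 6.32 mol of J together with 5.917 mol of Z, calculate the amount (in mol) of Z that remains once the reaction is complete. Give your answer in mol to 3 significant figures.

n(J) = 6.320 mol
n(Z) = 5.917 mol
n/ν for J = 6.320/4 = 1.580
n/ν for Z = 5.917/3 = 1.972
Smallest n/ν is J → limiting reagent.
Z consumed = (3/4) × 6.320 = 4.740 mol
Z remaining = 5.917 − 4.740 = 1.177 mol

1.18 mol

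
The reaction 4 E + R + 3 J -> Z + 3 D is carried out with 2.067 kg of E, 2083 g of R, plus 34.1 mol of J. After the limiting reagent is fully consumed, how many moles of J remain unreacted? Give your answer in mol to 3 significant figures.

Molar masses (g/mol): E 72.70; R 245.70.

n(E) = 2.067×1000 / 72.70 = 28.43 mol
n(R) = 2083 / 245.70 = 8.478 mol
n(J) = 34.10 mol
n/ν → E: 7.108, R: 8.478, J: 11.37; E is limiting.
J consumed = (3/4) × 28.43 = 21.32 mol
J remaining = 34.10 − 21.32 = 12.78 mol

12.8 mol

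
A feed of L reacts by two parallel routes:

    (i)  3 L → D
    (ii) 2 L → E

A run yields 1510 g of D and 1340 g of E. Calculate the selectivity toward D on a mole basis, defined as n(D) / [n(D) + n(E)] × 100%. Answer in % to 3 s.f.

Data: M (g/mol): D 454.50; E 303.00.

n(D) = 1510 / 454.50 = 3.322 mol
n(E) = 1340 / 303.00 = 4.422 mol
selectivity = 3.322/(3.322+4.422) × 100 = 42.90 %

42.9 %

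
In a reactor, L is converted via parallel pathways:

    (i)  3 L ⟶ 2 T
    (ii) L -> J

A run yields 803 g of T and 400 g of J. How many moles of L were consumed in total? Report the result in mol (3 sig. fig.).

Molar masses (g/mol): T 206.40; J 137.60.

n(T) = 803 / 206.40 = 3.891 mol
n(J) = 400 / 137.60 = 2.907 mol
n(L) via (i) = (3/2)×3.891 = 5.837 mol
n(L) via (ii) = (1/1)×2.907 = 2.907 mol
total n(L) = 5.837 + 2.907 = 8.744 mol

8.74 mol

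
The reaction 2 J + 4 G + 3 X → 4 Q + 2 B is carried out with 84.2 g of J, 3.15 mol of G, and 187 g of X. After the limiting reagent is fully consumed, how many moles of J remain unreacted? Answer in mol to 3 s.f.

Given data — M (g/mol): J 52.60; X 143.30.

0.731 mol

n(J) = 84.20 / 52.60 = 1.601 mol
n(G) = 3.150 mol
n(X) = 187.0 / 143.30 = 1.305 mol
n/ν for J = 1.601/2 = 0.8005
n/ν for G = 3.150/4 = 0.7875
n/ν for X = 1.305/3 = 0.4350
Smallest n/ν is X → limiting reagent.
J consumed = (2/3) × 1.305 = 0.8700 mol
J remaining = 1.601 − 0.8700 = 0.7310 mol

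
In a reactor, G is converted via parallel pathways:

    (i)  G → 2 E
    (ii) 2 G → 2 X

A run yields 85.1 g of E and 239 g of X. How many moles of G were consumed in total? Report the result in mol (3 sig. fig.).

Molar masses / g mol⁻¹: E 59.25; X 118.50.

n(E) = 85.1 / 59.25 = 1.436 mol
n(X) = 239 / 118.50 = 2.017 mol
n(G) via (i) = (1/2)×1.436 = 0.7180 mol
n(G) via (ii) = (2/2)×2.017 = 2.017 mol
total n(G) = 0.7180 + 2.017 = 2.735 mol

2.74 mol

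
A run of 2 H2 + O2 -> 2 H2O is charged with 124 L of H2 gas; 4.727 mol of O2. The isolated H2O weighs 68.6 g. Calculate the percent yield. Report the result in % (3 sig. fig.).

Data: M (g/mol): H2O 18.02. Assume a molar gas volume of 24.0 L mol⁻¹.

73.7 %

n(H2) = 124.0 / 24.0 = 5.167 mol
n(O2) = 4.727 mol
n/ν for H2 = 5.167/2 = 2.584
n/ν for O2 = 4.727/1 = 4.727
Smallest n/ν is H2 → limiting reagent.
theoretical n(H2O) = (2/2) × 5.167 = 5.167 mol → 93.11 g
% yield = 68.6 / 93.11 × 100 = 73.68 %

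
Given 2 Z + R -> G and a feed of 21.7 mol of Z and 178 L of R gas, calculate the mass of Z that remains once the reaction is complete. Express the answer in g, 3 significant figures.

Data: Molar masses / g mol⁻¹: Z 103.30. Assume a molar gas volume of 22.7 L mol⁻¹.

622 g

n(Z) = 21.70 mol
n(R) = 178.0 / 22.7 = 7.841 mol
n/ν for Z = 21.70/2 = 10.85
n/ν for R = 7.841/1 = 7.841
Smallest n/ν is R → limiting reagent.
Z consumed = (2/1) × 7.841 = 15.68 mol
Z remaining = 21.70 − 15.68 = 6.020 mol
mass = 6.020 × 103.30 = 621.9 g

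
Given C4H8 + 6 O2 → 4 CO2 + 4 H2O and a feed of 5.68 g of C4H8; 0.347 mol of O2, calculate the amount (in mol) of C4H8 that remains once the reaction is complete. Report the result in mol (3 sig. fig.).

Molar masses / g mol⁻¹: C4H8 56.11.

n(C4H8) = 5.680 / 56.11 = 0.1012 mol
n(O2) = 0.3470 mol
n/ν for C4H8 = 0.1012/1 = 0.1012
n/ν for O2 = 0.3470/6 = 0.05783
Smallest n/ν is O2 → limiting reagent.
C4H8 consumed = (1/6) × 0.3470 = 0.05783 mol
C4H8 remaining = 0.1012 − 0.05783 = 0.04337 mol

0.0434 mol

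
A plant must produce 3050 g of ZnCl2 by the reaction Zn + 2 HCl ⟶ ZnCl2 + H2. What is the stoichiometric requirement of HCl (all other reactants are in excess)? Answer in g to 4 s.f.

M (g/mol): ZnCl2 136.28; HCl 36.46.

n(ZnCl2) = 3050 / 136.28 = 22.38 mol
n(HCl) = (2/1) × 22.38 = 44.76 mol
mass = 44.76 × 36.46 = 1632 g

1632 g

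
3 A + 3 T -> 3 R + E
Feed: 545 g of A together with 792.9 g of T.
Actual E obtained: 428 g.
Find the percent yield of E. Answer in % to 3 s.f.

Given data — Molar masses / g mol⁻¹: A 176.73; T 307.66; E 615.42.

n(A) = 545.0 / 176.73 = 3.084 mol
n(T) = 792.9 / 307.66 = 2.577 mol
n/ν → A: 1.028, T: 0.8590; T is limiting.
theoretical n(E) = (1/3) × 2.577 = 0.8590 mol → 528.6 g
% yield = 428 / 528.6 × 100 = 80.97 %

81.0 %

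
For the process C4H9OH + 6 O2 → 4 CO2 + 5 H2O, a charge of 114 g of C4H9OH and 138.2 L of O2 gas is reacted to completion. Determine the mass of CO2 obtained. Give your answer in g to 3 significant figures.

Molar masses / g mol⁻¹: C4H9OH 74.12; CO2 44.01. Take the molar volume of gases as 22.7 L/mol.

n(C4H9OH) = 114.0 / 74.12 = 1.538 mol
n(O2) = 138.2 / 22.7 = 6.088 mol
n/ν for C4H9OH = 1.538/1 = 1.538
n/ν for O2 = 6.088/6 = 1.015
Smallest n/ν is O2 → limiting reagent.
n(CO2) = (4/6) × 6.088 = 4.059 mol
mass = 4.059 × 44.01 = 178.6 g

179 g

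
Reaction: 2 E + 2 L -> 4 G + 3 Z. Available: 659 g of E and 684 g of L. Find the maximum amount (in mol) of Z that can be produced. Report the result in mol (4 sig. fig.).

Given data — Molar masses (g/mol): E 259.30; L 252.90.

n(E) = 659.0 / 259.30 = 2.541 mol
n(L) = 684.0 / 252.90 = 2.705 mol
n/ν for E = 2.541/2 = 1.271
n/ν for L = 2.705/2 = 1.353
Smallest n/ν is E → limiting reagent.
n(Z) = (3/2) × 2.541 = 3.812 mol

3.812 mol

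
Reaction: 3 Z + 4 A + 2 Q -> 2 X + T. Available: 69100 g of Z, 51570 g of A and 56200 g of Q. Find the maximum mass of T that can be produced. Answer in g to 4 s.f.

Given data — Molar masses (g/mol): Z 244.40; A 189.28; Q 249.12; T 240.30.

16370 g

n(Z) = 69100 / 244.40 = 282.7 mol
n(A) = 51570 / 189.28 = 272.5 mol
n(Q) = 56200 / 249.12 = 225.6 mol
n/ν for Z = 282.7/3 = 94.23
n/ν for A = 272.5/4 = 68.13
n/ν for Q = 225.6/2 = 112.8
Smallest n/ν is A → limiting reagent.
n(T) = (1/4) × 272.5 = 68.13 mol
mass = 68.13 × 240.30 = 16370 g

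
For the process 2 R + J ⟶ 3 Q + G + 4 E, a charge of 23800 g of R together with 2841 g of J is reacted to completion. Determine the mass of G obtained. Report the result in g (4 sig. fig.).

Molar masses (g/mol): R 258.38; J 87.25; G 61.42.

2000 g

n(R) = 23800 / 258.38 = 92.11 mol
n(J) = 2841 / 87.25 = 32.56 mol
n/ν for R = 92.11/2 = 46.06
n/ν for J = 32.56/1 = 32.56
Smallest n/ν is J → limiting reagent.
n(G) = (1/1) × 32.56 = 32.56 mol
mass = 32.56 × 61.42 = 2000 g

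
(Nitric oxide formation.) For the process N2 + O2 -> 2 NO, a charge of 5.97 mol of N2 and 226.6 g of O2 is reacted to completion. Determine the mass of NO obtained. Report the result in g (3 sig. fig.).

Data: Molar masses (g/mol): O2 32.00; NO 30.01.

358 g

n(N2) = 5.970 mol
n(O2) = 226.6 / 32.00 = 7.081 mol
n/ν → N2: 5.970, O2: 7.081; N2 is limiting.
n(NO) = (2/1) × 5.970 = 11.94 mol
mass = 11.94 × 30.01 = 358.3 g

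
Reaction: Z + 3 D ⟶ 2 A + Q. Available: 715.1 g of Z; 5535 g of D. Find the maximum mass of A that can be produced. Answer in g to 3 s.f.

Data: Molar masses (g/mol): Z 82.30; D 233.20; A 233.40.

n(Z) = 715.1 / 82.30 = 8.689 mol
n(D) = 5535 / 233.20 = 23.73 mol
n/ν → Z: 8.689, D: 7.910; D is limiting.
n(A) = (2/3) × 23.73 = 15.82 mol
mass = 15.82 × 233.40 = 3692 g

3690 g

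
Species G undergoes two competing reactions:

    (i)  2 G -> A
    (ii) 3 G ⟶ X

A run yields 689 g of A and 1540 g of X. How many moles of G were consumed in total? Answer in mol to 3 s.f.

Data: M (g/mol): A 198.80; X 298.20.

22.4 mol

n(A) = 689 / 198.80 = 3.466 mol
n(X) = 1540 / 298.20 = 5.164 mol
n(G) via (i) = (2/1)×3.466 = 6.932 mol
n(G) via (ii) = (3/1)×5.164 = 15.49 mol
total n(G) = 6.932 + 15.49 = 22.42 mol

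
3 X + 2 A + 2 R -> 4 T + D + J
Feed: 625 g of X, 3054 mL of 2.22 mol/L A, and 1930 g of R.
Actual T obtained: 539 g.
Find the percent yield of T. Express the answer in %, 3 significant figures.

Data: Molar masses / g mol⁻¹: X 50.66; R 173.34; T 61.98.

64.1 %

n(X) = 625.0 / 50.66 = 12.34 mol
n(A) = 2.22 × 3054/1000 = 6.780 mol
n(R) = 1930 / 173.34 = 11.13 mol
n/ν for X = 12.34/3 = 4.113
n/ν for A = 6.780/2 = 3.390
n/ν for R = 11.13/2 = 5.565
Smallest n/ν is A → limiting reagent.
theoretical n(T) = (4/2) × 6.780 = 13.56 mol → 840.4 g
% yield = 539 / 840.4 × 100 = 64.14 %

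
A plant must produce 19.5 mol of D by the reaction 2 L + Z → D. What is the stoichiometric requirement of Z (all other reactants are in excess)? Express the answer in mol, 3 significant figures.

n(D) = 19.50 mol
n(Z) = (1/1) × 19.50 = 19.50 mol

19.5 mol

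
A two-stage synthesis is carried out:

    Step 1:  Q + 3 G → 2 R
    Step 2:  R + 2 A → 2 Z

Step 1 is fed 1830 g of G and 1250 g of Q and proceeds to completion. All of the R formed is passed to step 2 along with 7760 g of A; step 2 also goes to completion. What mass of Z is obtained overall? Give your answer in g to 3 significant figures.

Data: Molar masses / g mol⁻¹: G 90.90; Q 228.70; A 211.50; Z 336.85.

Step 1:
n(G) = 1830 / 90.90 = 20.13 mol
n(Q) = 1250 / 228.70 = 5.466 mol
n/ν for G = 20.13/3 = 6.710
n/ν for Q = 5.466/1 = 5.466
Smallest n/ν is Q → limiting reagent.
n(R) produced = (2/1) × 5.466 = 10.93 mol
Step 2:
n(R) available = 10.93 mol
n(A) = 7760 / 211.50 = 36.69 mol
n/ν for R = 10.93/1 = 10.93
n/ν for A = 36.69/2 = 18.35
Smallest n/ν is R → limiting reagent.
n(Z) = (2/1) × 10.93 = 21.86 mol
mass = 21.86 × 336.85 = 7364 g

7360 g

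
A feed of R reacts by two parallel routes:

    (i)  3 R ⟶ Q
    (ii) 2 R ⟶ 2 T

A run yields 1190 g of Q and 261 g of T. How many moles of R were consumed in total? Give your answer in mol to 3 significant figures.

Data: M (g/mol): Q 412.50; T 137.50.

10.6 mol

n(Q) = 1190 / 412.50 = 2.885 mol
n(T) = 261 / 137.50 = 1.898 mol
n(R) via (i) = (3/1)×2.885 = 8.655 mol
n(R) via (ii) = (2/2)×1.898 = 1.898 mol
total n(R) = 8.655 + 1.898 = 10.55 mol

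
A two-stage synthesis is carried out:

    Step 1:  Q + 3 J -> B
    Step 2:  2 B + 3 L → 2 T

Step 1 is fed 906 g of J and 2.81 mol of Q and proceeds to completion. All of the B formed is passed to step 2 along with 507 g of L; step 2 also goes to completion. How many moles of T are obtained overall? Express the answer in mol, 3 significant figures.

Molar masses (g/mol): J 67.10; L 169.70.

Step 1:
n(J) = 906.0 / 67.10 = 13.50 mol
n(Q) = 2.810 mol
n/ν → J: 4.500, Q: 2.810; Q is limiting.
n(B) produced = (1/1) × 2.810 = 2.810 mol
Step 2:
n(B) available = 2.810 mol
n(L) = 507.0 / 169.70 = 2.988 mol
n/ν → B: 1.405, L: 0.9960; L is limiting.
n(T) = (2/3) × 2.988 = 1.992 mol

1.99 mol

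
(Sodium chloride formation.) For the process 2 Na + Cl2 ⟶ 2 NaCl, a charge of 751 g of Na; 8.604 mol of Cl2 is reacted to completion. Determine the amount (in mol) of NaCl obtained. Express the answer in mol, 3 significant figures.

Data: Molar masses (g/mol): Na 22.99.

17.2 mol

n(Na) = 751.0 / 22.99 = 32.67 mol
n(Cl2) = 8.604 mol
n/ν for Na = 32.67/2 = 16.34
n/ν for Cl2 = 8.604/1 = 8.604
Smallest n/ν is Cl2 → limiting reagent.
n(NaCl) = (2/1) × 8.604 = 17.21 mol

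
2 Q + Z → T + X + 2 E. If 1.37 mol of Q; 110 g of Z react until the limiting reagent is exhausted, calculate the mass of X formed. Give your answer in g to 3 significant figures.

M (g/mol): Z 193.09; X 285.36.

n(Q) = 1.370 mol
n(Z) = 110.0 / 193.09 = 0.5697 mol
n/ν for Q = 1.370/2 = 0.6850
n/ν for Z = 0.5697/1 = 0.5697
Smallest n/ν is Z → limiting reagent.
n(X) = (1/1) × 0.5697 = 0.5697 mol
mass = 0.5697 × 285.36 = 162.6 g

163 g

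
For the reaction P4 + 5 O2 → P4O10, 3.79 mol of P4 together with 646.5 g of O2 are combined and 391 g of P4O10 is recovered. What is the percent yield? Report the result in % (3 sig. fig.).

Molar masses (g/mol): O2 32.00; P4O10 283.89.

36.3 %

n(P4) = 3.790 mol
n(O2) = 646.5 / 32.00 = 20.20 mol
n/ν → P4: 3.790, O2: 4.040; P4 is limiting.
theoretical n(P4O10) = (1/1) × 3.790 = 3.790 mol → 1076 g
% yield = 391 / 1076 × 100 = 36.34 %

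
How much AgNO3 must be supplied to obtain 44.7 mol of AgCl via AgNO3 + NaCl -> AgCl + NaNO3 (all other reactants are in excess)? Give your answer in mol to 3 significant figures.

44.7 mol

n(AgCl) = 44.70 mol
n(AgNO3) = (1/1) × 44.70 = 44.70 mol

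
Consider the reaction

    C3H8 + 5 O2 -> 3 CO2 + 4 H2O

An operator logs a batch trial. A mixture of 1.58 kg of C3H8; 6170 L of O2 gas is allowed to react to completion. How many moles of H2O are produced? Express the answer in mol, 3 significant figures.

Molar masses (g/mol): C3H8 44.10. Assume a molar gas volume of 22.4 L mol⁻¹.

143 mol

n(C3H8) = 1.580×1000 / 44.10 = 35.83 mol
n(O2) = 6170 / 22.4 = 275.4 mol
n/ν → C3H8: 35.83, O2: 55.08; C3H8 is limiting.
n(H2O) = (4/1) × 35.83 = 143.3 mol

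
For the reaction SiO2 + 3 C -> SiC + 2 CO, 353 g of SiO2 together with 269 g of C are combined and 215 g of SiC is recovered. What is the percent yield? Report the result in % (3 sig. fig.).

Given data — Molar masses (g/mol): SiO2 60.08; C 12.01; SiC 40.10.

91.3 %

n(SiO2) = 353.0 / 60.08 = 5.875 mol
n(C) = 269.0 / 12.01 = 22.40 mol
n/ν for SiO2 = 5.875/1 = 5.875
n/ν for C = 22.40/3 = 7.467
Smallest n/ν is SiO2 → limiting reagent.
theoretical n(SiC) = (1/1) × 5.875 = 5.875 mol → 235.6 g
% yield = 215 / 235.6 × 100 = 91.26 %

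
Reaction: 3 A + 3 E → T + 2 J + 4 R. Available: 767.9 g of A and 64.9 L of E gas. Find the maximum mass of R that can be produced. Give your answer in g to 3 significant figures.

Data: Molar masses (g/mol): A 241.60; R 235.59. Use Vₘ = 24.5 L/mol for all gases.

832 g

n(A) = 767.9 / 241.60 = 3.178 mol
n(E) = 64.90 / 24.5 = 2.649 mol
n/ν for A = 3.178/3 = 1.059
n/ν for E = 2.649/3 = 0.8830
Smallest n/ν is E → limiting reagent.
n(R) = (4/3) × 2.649 = 3.532 mol
mass = 3.532 × 235.59 = 832.1 g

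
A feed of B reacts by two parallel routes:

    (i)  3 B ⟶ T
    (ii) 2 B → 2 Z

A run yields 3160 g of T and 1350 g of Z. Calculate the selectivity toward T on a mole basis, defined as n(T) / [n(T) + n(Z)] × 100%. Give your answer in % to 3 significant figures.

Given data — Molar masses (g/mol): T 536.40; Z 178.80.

n(T) = 3160 / 536.40 = 5.891 mol
n(Z) = 1350 / 178.80 = 7.550 mol
selectivity = 5.891/(5.891+7.550) × 100 = 43.83 %

43.8 %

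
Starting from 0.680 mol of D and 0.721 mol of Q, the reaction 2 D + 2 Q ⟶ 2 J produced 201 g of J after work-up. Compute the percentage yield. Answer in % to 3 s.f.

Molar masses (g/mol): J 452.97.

65.3 %

n(D) = 0.6800 mol
n(Q) = 0.7210 mol
n/ν → D: 0.3400, Q: 0.3605; D is limiting.
theoretical n(J) = (2/2) × 0.6800 = 0.6800 mol → 308.0 g
% yield = 201 / 308.0 × 100 = 65.26 %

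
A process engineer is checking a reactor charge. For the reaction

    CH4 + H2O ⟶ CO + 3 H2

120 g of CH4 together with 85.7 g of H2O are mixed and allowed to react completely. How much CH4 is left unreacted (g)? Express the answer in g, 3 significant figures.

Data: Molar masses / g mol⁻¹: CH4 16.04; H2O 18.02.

43.7 g

n(CH4) = 120.0 / 16.04 = 7.481 mol
n(H2O) = 85.70 / 18.02 = 4.756 mol
n/ν for CH4 = 7.481/1 = 7.481
n/ν for H2O = 4.756/1 = 4.756
Smallest n/ν is H2O → limiting reagent.
CH4 consumed = (1/1) × 4.756 = 4.756 mol
CH4 remaining = 7.481 − 4.756 = 2.725 mol
mass = 2.725 × 16.04 = 43.71 g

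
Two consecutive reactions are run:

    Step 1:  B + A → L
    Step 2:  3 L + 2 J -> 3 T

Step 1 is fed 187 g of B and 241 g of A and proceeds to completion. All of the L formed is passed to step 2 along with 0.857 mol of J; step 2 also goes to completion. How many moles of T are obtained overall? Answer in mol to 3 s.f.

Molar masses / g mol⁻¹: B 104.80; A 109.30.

Step 1:
n(B) = 187.0 / 104.80 = 1.784 mol
n(A) = 241.0 / 109.30 = 2.205 mol
n/ν for B = 1.784/1 = 1.784
n/ν for A = 2.205/1 = 2.205
Smallest n/ν is B → limiting reagent.
n(L) produced = (1/1) × 1.784 = 1.784 mol
Step 2:
n(L) available = 1.784 mol
n(J) = 0.8570 mol
n/ν for L = 1.784/3 = 0.5947
n/ν for J = 0.8570/2 = 0.4285
Smallest n/ν is J → limiting reagent.
n(T) = (3/2) × 0.8570 = 1.286 mol

1.29 mol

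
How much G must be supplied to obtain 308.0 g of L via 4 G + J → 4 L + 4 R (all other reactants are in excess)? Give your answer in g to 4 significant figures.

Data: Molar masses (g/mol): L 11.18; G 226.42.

n(L) = 308.0 / 11.18 = 27.55 mol
n(G) = (4/4) × 27.55 = 27.55 mol
mass = 27.55 × 226.42 = 6238 g

6238 g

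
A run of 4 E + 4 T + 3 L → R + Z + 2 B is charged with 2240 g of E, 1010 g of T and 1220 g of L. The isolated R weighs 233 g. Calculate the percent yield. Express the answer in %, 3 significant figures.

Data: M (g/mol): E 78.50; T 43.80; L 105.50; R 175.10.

34.5 %

n(E) = 2240 / 78.50 = 28.54 mol
n(T) = 1010 / 43.80 = 23.06 mol
n(L) = 1220 / 105.50 = 11.56 mol
n/ν → E: 7.135, T: 5.765, L: 3.853; L is limiting.
theoretical n(R) = (1/3) × 11.56 = 3.853 mol → 674.7 g
% yield = 233 / 674.7 × 100 = 34.53 %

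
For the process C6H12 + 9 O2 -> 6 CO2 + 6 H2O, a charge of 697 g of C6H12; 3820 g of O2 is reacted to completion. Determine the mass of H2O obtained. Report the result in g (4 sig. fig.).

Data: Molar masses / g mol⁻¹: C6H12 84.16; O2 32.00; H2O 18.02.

n(C6H12) = 697.0 / 84.16 = 8.282 mol
n(O2) = 3820 / 32.00 = 119.4 mol
n/ν → C6H12: 8.282, O2: 13.27; C6H12 is limiting.
n(H2O) = (6/1) × 8.282 = 49.69 mol
mass = 49.69 × 18.02 = 895.4 g

895.4 g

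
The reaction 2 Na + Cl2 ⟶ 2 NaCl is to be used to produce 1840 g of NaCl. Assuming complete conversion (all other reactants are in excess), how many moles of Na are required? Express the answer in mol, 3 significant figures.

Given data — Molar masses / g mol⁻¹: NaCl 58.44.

31.5 mol

n(NaCl) = 1840 / 58.44 = 31.49 mol
n(Na) = (2/2) × 31.49 = 31.49 mol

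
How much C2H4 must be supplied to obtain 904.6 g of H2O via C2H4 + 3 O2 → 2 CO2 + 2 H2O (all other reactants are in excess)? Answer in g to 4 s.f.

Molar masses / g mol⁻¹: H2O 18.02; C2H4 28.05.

704.1 g

n(H2O) = 904.6 / 18.02 = 50.20 mol
n(C2H4) = (1/2) × 50.20 = 25.10 mol
mass = 25.10 × 28.05 = 704.1 g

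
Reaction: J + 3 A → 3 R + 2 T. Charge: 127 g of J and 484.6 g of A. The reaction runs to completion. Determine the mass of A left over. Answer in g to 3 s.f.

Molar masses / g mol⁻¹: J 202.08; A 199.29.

109 g

n(J) = 127.0 / 202.08 = 0.6285 mol
n(A) = 484.6 / 199.29 = 2.432 mol
n/ν for J = 0.6285/1 = 0.6285
n/ν for A = 2.432/3 = 0.8107
Smallest n/ν is J → limiting reagent.
A consumed = (3/1) × 0.6285 = 1.886 mol
A remaining = 2.432 − 1.886 = 0.5460 mol
mass = 0.5460 × 199.29 = 108.8 g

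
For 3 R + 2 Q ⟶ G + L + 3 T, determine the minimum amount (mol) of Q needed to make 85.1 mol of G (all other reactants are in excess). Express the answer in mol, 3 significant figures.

170 mol

n(G) = 85.10 mol
n(Q) = (2/1) × 85.10 = 170.2 mol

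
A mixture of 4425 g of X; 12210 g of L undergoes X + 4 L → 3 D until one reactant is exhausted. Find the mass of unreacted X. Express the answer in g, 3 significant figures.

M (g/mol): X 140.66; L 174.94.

1970 g

n(X) = 4425 / 140.66 = 31.46 mol
n(L) = 12210 / 174.94 = 69.80 mol
n/ν → X: 31.46, L: 17.45; L is limiting.
X consumed = (1/4) × 69.80 = 17.45 mol
X remaining = 31.46 − 17.45 = 14.01 mol
mass = 14.01 × 140.66 = 1971 g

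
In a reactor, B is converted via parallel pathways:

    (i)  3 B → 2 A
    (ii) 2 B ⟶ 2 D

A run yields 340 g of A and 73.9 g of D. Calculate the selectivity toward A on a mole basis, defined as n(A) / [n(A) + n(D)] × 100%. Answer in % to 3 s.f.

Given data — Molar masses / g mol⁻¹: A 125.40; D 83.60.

75.4 %

n(A) = 340 / 125.40 = 2.711 mol
n(D) = 73.9 / 83.60 = 0.8840 mol
selectivity = 2.711/(2.711+0.8840) × 100 = 75.41 %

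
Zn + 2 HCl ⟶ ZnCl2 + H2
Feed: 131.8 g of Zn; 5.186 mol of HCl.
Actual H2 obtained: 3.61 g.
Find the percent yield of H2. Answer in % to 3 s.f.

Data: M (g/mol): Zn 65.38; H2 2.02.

88.7 %

n(Zn) = 131.8 / 65.38 = 2.016 mol
n(HCl) = 5.186 mol
n/ν for Zn = 2.016/1 = 2.016
n/ν for HCl = 5.186/2 = 2.593
Smallest n/ν is Zn → limiting reagent.
theoretical n(H2) = (1/1) × 2.016 = 2.016 mol → 4.072 g
% yield = 3.61 / 4.072 × 100 = 88.65 %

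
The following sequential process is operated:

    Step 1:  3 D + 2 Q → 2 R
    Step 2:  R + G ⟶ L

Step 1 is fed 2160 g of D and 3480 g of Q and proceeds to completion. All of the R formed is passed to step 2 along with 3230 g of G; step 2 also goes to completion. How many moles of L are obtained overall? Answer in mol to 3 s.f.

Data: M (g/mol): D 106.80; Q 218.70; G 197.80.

Step 1:
n(D) = 2160 / 106.80 = 20.22 mol
n(Q) = 3480 / 218.70 = 15.91 mol
n/ν → D: 6.740, Q: 7.955; D is limiting.
n(R) produced = (2/3) × 20.22 = 13.48 mol
Step 2:
n(R) available = 13.48 mol
n(G) = 3230 / 197.80 = 16.33 mol
n/ν → R: 13.48, G: 16.33; R is limiting.
n(L) = (1/1) × 13.48 = 13.48 mol

13.5 mol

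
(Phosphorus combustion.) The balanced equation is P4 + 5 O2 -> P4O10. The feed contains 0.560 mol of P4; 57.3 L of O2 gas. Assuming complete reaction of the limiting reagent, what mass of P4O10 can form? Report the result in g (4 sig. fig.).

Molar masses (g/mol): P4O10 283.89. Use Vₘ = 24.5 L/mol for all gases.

132.8 g

n(P4) = 0.5600 mol
n(O2) = 57.30 / 24.5 = 2.339 mol
n/ν → P4: 0.5600, O2: 0.4678; O2 is limiting.
n(P4O10) = (1/5) × 2.339 = 0.4678 mol
mass = 0.4678 × 283.89 = 132.8 g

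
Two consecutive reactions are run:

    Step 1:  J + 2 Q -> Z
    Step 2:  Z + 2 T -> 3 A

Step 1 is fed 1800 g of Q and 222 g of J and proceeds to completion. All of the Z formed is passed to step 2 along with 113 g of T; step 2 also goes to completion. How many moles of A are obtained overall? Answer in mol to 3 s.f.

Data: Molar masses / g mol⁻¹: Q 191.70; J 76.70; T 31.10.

Step 1:
n(Q) = 1800 / 191.70 = 9.390 mol
n(J) = 222.0 / 76.70 = 2.894 mol
n/ν → Q: 4.695, J: 2.894; J is limiting.
n(Z) produced = (1/1) × 2.894 = 2.894 mol
Step 2:
n(Z) available = 2.894 mol
n(T) = 113.0 / 31.10 = 3.633 mol
n/ν → Z: 2.894, T: 1.817; T is limiting.
n(A) = (3/2) × 3.633 = 5.450 mol

5.45 mol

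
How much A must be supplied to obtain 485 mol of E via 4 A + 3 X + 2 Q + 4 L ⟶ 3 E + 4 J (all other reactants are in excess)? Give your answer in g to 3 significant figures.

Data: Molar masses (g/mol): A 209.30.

135000 g

n(E) = 485.0 mol
n(A) = (4/3) × 485.0 = 646.7 mol
mass = 646.7 × 209.30 = 135400 g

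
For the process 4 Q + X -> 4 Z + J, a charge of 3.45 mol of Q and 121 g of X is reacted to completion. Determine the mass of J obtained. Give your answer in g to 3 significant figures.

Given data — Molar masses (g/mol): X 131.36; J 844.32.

n(Q) = 3.450 mol
n(X) = 121.0 / 131.36 = 0.9211 mol
n/ν for Q = 3.450/4 = 0.8625
n/ν for X = 0.9211/1 = 0.9211
Smallest n/ν is Q → limiting reagent.
n(J) = (1/4) × 3.450 = 0.8625 mol
mass = 0.8625 × 844.32 = 728.2 g

728 g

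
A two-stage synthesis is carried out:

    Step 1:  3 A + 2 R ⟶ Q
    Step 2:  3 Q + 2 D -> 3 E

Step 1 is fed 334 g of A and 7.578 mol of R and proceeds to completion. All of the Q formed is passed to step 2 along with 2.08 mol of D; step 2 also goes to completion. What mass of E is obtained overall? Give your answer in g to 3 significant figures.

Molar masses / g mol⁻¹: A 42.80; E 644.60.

1680 g

Step 1:
n(A) = 334.0 / 42.80 = 7.804 mol
n(R) = 7.578 mol
n/ν → A: 2.601, R: 3.789; A is limiting.
n(Q) produced = (1/3) × 7.804 = 2.601 mol
Step 2:
n(Q) available = 2.601 mol
n(D) = 2.080 mol
n/ν → Q: 0.8670, D: 1.040; Q is limiting.
n(E) = (3/3) × 2.601 = 2.601 mol
mass = 2.601 × 644.60 = 1677 g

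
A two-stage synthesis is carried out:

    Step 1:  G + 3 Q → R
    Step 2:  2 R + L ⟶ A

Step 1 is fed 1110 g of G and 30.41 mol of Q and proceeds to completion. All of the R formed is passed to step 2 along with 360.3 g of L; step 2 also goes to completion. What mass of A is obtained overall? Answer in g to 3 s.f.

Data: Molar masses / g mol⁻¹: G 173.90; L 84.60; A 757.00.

2420 g

Step 1:
n(G) = 1110 / 173.90 = 6.383 mol
n(Q) = 30.41 mol
n/ν for G = 6.383/1 = 6.383
n/ν for Q = 30.41/3 = 10.14
Smallest n/ν is G → limiting reagent.
n(R) produced = (1/1) × 6.383 = 6.383 mol
Step 2:
n(R) available = 6.383 mol
n(L) = 360.3 / 84.60 = 4.259 mol
n/ν for R = 6.383/2 = 3.192
n/ν for L = 4.259/1 = 4.259
Smallest n/ν is R → limiting reagent.
n(A) = (1/2) × 6.383 = 3.192 mol
mass = 3.192 × 757.00 = 2416 g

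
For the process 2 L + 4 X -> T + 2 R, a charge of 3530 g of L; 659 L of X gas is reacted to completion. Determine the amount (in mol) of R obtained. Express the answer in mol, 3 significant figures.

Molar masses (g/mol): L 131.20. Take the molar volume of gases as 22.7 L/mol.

14.5 mol

n(L) = 3530 / 131.20 = 26.91 mol
n(X) = 659.0 / 22.7 = 29.03 mol
n/ν for L = 26.91/2 = 13.46
n/ν for X = 29.03/4 = 7.258
Smallest n/ν is X → limiting reagent.
n(R) = (2/4) × 29.03 = 14.52 mol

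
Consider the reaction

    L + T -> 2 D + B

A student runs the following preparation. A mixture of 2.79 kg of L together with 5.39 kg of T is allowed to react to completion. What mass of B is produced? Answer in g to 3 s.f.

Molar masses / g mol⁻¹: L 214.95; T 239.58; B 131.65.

1710 g

n(L) = 2.790×1000 / 214.95 = 12.98 mol
n(T) = 5.390×1000 / 239.58 = 22.50 mol
n/ν for L = 12.98/1 = 12.98
n/ν for T = 22.50/1 = 22.50
Smallest n/ν is L → limiting reagent.
n(B) = (1/1) × 12.98 = 12.98 mol
mass = 12.98 × 131.65 = 1709 g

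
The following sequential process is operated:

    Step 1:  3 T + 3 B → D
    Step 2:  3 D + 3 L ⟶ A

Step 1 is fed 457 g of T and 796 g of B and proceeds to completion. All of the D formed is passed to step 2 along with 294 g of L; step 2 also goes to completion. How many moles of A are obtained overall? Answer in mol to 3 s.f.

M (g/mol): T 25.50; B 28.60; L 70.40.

Step 1:
n(T) = 457.0 / 25.50 = 17.92 mol
n(B) = 796.0 / 28.60 = 27.83 mol
n/ν for T = 17.92/3 = 5.973
n/ν for B = 27.83/3 = 9.277
Smallest n/ν is T → limiting reagent.
n(D) produced = (1/3) × 17.92 = 5.973 mol
Step 2:
n(D) available = 5.973 mol
n(L) = 294.0 / 70.40 = 4.176 mol
n/ν for D = 5.973/3 = 1.991
n/ν for L = 4.176/3 = 1.392
Smallest n/ν is L → limiting reagent.
n(A) = (1/3) × 4.176 = 1.392 mol

1.39 mol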